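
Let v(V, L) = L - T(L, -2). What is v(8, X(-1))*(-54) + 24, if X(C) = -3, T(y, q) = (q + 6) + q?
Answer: 294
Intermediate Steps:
T(y, q) = 6 + 2*q (T(y, q) = (6 + q) + q = 6 + 2*q)
v(V, L) = -2 + L (v(V, L) = L - (6 + 2*(-2)) = L - (6 - 4) = L - 1*2 = L - 2 = -2 + L)
v(8, X(-1))*(-54) + 24 = (-2 - 3)*(-54) + 24 = -5*(-54) + 24 = 270 + 24 = 294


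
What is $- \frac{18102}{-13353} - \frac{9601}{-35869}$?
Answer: $\frac{259167597}{159652919} \approx 1.6233$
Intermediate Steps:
$- \frac{18102}{-13353} - \frac{9601}{-35869} = \left(-18102\right) \left(- \frac{1}{13353}\right) - - \frac{9601}{35869} = \frac{6034}{4451} + \frac{9601}{35869} = \frac{259167597}{159652919}$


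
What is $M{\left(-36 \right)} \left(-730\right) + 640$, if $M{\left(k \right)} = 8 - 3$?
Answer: $-3010$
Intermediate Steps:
$M{\left(k \right)} = 5$ ($M{\left(k \right)} = 8 - 3 = 5$)
$M{\left(-36 \right)} \left(-730\right) + 640 = 5 \left(-730\right) + 640 = -3650 + 640 = -3010$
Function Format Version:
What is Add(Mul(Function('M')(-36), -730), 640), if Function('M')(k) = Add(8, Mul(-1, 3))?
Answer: -3010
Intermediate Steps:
Function('M')(k) = 5 (Function('M')(k) = Add(8, -3) = 5)
Add(Mul(Function('M')(-36), -730), 640) = Add(Mul(5, -730), 640) = Add(-3650, 640) = -3010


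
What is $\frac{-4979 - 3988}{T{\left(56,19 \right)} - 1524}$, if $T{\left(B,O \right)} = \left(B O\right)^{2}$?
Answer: $- \frac{8967}{1130572} \approx -0.0079314$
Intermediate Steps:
$T{\left(B,O \right)} = B^{2} O^{2}$
$\frac{-4979 - 3988}{T{\left(56,19 \right)} - 1524} = \frac{-4979 - 3988}{56^{2} \cdot 19^{2} - 1524} = - \frac{8967}{3136 \cdot 361 - 1524} = - \frac{8967}{1132096 - 1524} = - \frac{8967}{1130572}$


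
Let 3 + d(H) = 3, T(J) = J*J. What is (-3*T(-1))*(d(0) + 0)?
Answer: 0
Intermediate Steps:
T(J) = J**2
d(H) = 0 (d(H) = -3 + 3 = 0)
(-3*T(-1))*(d(0) + 0) = (-3*(-1)**2)*(0 + 0) = -3*1*0 = -3*0 = 0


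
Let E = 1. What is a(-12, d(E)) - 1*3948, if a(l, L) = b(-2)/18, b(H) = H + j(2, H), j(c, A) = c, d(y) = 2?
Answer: -3948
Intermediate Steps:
b(H) = 2 + H (b(H) = H + 2 = 2 + H)
a(l, L) = 0 (a(l, L) = (2 - 2)/18 = 0*(1/18) = 0)
a(-12, d(E)) - 1*3948 = 0 - 1*3948 = 0 - 3948 = -3948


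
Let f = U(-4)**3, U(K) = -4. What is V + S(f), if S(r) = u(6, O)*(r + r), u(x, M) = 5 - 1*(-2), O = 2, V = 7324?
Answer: 6428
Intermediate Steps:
u(x, M) = 7 (u(x, M) = 5 + 2 = 7)
f = -64 (f = (-4)**3 = -64)
S(r) = 14*r (S(r) = 7*(r + r) = 7*(2*r) = 14*r)
V + S(f) = 7324 + 14*(-64) = 7324 - 896 = 6428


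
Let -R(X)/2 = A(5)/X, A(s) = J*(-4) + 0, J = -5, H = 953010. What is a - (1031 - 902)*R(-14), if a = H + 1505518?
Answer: 17207116/7 ≈ 2.4582e+6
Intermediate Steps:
A(s) = 20 (A(s) = -5*(-4) + 0 = 20 + 0 = 20)
a = 2458528 (a = 953010 + 1505518 = 2458528)
R(X) = -40/X
a - (1031 - 902)*R(-14) = 2458528 - (1031 - 902)*(-40/(-14)) = 2458528 - 129*(-40*(-1/14)) = 2458528 - 129*20/7 = 2458528 - 1*2580/7 = 2458528 - 2580/7 = 17207116/7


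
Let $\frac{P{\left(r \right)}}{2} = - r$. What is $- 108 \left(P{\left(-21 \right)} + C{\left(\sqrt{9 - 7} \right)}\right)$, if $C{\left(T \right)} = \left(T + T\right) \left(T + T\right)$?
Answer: $-5400$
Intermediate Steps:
$P{\left(r \right)} = - 2 r$ ($P{\left(r \right)} = 2 \left(- r\right) = - 2 r$)
$C{\left(T \right)} = 4 T^{2}$ ($C{\left(T \right)} = 2 T 2 T = 4 T^{2}$)
$- 108 \left(P{\left(-21 \right)} + C{\left(\sqrt{9 - 7} \right)}\right) = - 108 \left(\left(-2\right) \left(-21\right) + 4 \left(\sqrt{9 - 7}\right)^{2}\right) = - 108 \left(42 + 4 \left(\sqrt{2}\right)^{2}\right) = - 108 \left(42 + 4 \cdot 2\right) = - 108 \left(42 + 8\right) = \left(-108\right) 50 = -5400$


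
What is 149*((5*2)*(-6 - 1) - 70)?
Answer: -20860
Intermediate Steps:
149*((5*2)*(-6 - 1) - 70) = 149*(10*(-7) - 70) = 149*(-70 - 70) = 149*(-140) = -20860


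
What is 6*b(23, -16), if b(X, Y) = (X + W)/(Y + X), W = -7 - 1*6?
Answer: 60/7 ≈ 8.5714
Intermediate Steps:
W = -13 (W = -7 - 6 = -13)
b(X, Y) = (-13 + X)/(X + Y) (b(X, Y) = (X - 13)/(Y + X) = (-13 + X)/(X + Y))
6*b(23, -16) = 6*((-13 + 23)/(23 - 16)) = 6*(10/7) = 60/7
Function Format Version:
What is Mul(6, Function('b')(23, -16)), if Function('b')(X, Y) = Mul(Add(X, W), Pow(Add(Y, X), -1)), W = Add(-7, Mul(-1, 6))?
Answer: Rational(60, 7) ≈ 8.5714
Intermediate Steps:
W = -13 (W = Add(-7, -6) = -13)
Function('b')(X, Y) = Mul(Pow(Add(X, Y), -1), Add(-13, X)) (Function('b')(X, Y) = Mul(Add(X, -13), Pow(Add(Y, X), -1)) = Mul(Add(-13, X), Pow(Add(X, Y), -1)) = Mul(Pow(Add(X, Y), -1), Add(-13, X)))
Mul(6, Function('b')(23, -16)) = Mul(6, Mul(Pow(Add(23, -16), -1), Add(-13, 23))) = Mul(6, Mul(Pow(7, -1), 10)) = Mul(6, Mul(Rational(1, 7), 10)) = Mul(6, Rational(10, 7)) = Rational(60, 7)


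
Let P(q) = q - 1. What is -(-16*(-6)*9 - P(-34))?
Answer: -899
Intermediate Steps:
P(q) = -1 + q
-(-16*(-6)*9 - P(-34)) = -(-16*(-6)*9 - (-1 - 34)) = -(96*9 - 1*(-35)) = -(864 + 35) = -1*899 = -899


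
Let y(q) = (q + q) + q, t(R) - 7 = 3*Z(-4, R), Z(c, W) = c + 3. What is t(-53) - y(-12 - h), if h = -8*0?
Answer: 40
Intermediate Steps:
Z(c, W) = 3 + c
h = 0
t(R) = 4 (t(R) = 7 + 3*(3 - 4) = 7 + 3*(-1) = 7 - 3 = 4)
y(q) = 3*q (y(q) = 2*q + q = 3*q)
t(-53) - y(-12 - h) = 4 - 3*(-12 - 1*0) = 4 - 3*(-12 + 0) = 4 - 3*(-12) = 4 - 1*(-36) = 4 + 36 = 40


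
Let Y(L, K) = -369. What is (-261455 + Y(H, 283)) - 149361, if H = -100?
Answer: -411185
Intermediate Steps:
(-261455 + Y(H, 283)) - 149361 = (-261455 - 369) - 149361 = -261824 - 149361 = -411185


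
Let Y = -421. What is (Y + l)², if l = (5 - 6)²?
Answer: 176400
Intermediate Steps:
l = 1 (l = (-1)² = 1)
(Y + l)² = (-421 + 1)² = (-420)² = 176400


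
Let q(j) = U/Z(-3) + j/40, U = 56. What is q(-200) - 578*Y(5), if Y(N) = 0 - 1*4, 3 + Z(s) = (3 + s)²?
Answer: 6865/3 ≈ 2288.3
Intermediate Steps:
Z(s) = -3 + (3 + s)²
Y(N) = -4 (Y(N) = 0 - 4 = -4)
q(j) = -56/3 + j/40 (q(j) = 56/(-3 + (3 - 3)²) + j/40 = 56/(-3 + 0²) + j*(1/40) = 56/(-3 + 0) + j/40 = 56/(-3) + j/40 = 56*(-⅓) + j/40 = -56/3 + j/40)
q(-200) - 578*Y(5) = (-56/3 + (1/40)*(-200)) - 578*(-4) = (-56/3 - 5) - 1*(-2312) = -71/3 + 2312 = 6865/3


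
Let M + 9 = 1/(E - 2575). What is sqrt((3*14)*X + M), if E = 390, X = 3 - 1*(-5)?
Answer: sqrt(1561169390)/2185 ≈ 18.083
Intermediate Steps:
X = 8 (X = 3 + 5 = 8)
M = -19666/2185 (M = -9 + 1/(390 - 2575) = -9 + 1/(-2185) = -9 - 1/2185 = -19666/2185 ≈ -9.0005)
sqrt((3*14)*X + M) = sqrt((3*14)*8 - 19666/2185) = sqrt(42*8 - 19666/2185) = sqrt(336 - 19666/2185) = sqrt(714494/2185) = sqrt(1561169390)/2185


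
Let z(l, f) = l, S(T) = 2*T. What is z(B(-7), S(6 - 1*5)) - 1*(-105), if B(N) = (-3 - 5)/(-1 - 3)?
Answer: 107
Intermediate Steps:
B(N) = 2 (B(N) = -8/(-4) = -8*(-¼) = 2)
z(B(-7), S(6 - 1*5)) - 1*(-105) = 2 - 1*(-105) = 2 + 105 = 107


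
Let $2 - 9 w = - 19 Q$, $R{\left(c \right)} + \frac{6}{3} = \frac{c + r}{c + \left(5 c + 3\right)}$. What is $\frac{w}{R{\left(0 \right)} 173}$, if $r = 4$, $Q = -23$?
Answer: $\frac{145}{346} \approx 0.41908$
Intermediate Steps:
$R{\left(c \right)} = -2 + \frac{4 + c}{3 + 6 c}$ ($R{\left(c \right)} = -2 + \frac{c + 4}{c + \left(5 c + 3\right)} = -2 + \frac{4 + c}{c + \left(3 + 5 c\right)} = -2 + \frac{4 + c}{3 + 6 c}$)
$w = - \frac{145}{3}$ ($w = \frac{2}{9} - \frac{\left(-19\right) \left(-23\right)}{9} = \frac{2}{9} - \frac{437}{9} = - \frac{145}{3} \approx -48.333$)
$\frac{w}{R{\left(0 \right)} 173} = - \frac{145}{3 \frac{-2 - 0}{3 \left(1 + 2 \cdot 0\right)} 173} = - \frac{145}{3 \frac{-2 + 0}{3 \left(1 + 0\right)} 173} = - \frac{145}{3 \cdot \frac{1}{3} \cdot 1^{-1} \left(-2\right) 173} = - \frac{145}{3 \cdot \frac{1}{3} \cdot 1 \left(-2\right) 173} = - \frac{145}{3 \left(\left(- \frac{2}{3}\right) 173\right)} = - \frac{145}{3 \left(- \frac{346}{3}\right)} = \left(- \frac{145}{3}\right) \left(- \frac{3}{346}\right) = \frac{145}{346}$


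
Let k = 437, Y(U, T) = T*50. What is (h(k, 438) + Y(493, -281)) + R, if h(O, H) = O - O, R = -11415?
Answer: -25465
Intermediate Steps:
Y(U, T) = 50*T
h(O, H) = 0
(h(k, 438) + Y(493, -281)) + R = (0 + 50*(-281)) - 11415 = (0 - 14050) - 11415 = -14050 - 11415 = -25465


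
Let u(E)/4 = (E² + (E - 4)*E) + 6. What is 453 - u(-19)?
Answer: -2763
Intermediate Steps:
u(E) = 24 + 4*E² + 4*E*(-4 + E) (u(E) = 4*((E² + (E - 4)*E) + 6) = 4*((E² + (-4 + E)*E) + 6) = 4*((E² + E*(-4 + E)) + 6) = 4*(6 + E² + E*(-4 + E)) = 24 + 4*E² + 4*E*(-4 + E))
453 - u(-19) = 453 - (24 - 16*(-19) + 8*(-19)²) = 453 - (24 + 304 + 8*361) = 453 - (24 + 304 + 2888) = 453 - 1*3216 = 453 - 3216 = -2763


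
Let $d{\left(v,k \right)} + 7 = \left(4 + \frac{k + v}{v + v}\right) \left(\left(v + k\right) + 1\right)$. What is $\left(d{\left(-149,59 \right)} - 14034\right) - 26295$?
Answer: $- \frac{6067113}{149} \approx -40719.0$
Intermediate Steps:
$d{\left(v,k \right)} = -7 + \left(4 + \frac{k + v}{2 v}\right) \left(1 + k + v\right)$ ($d{\left(v,k \right)} = -7 + \left(4 + \frac{k + v}{v + v}\right) \left(\left(v + k\right) + 1\right) = -7 + \left(4 + \frac{k + v}{2 v}\right) \left(\left(k + v\right) + 1\right) = -7 + \left(4 + \left(k + v\right) \frac{1}{2 v}\right) \left(1 + k + v\right) = -7 + \left(4 + \frac{k + v}{2 v}\right) \left(1 + k + v\right)$)
$\left(d{\left(-149,59 \right)} - 14034\right) - 26295 = \left(\frac{59 + 59^{2} - 149 \left(-5 + 9 \left(-149\right) + 10 \cdot 59\right)}{2 \left(-149\right)} - 14034\right) - 26295 = \left(\frac{1}{2} \left(- \frac{1}{149}\right) \left(59 + 3481 - 149 \left(-5 - 1341 + 590\right)\right) - 14034\right) - 26295 = \left(\frac{1}{2} \left(- \frac{1}{149}\right) \left(59 + 3481 - -112644\right) - 14034\right) - 26295 = \left(\frac{1}{2} \left(- \frac{1}{149}\right) \left(59 + 3481 + 112644\right) - 14034\right) - 26295 = \left(\frac{1}{2} \left(- \frac{1}{149}\right) 116184 - 14034\right) - 26295 = \left(- \frac{58092}{149} - 14034\right) - 26295 = - \frac{2149158}{149} - 26295 = - \frac{6067113}{149}$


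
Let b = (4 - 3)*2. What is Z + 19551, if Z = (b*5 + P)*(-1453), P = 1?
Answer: 3568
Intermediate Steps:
b = 2 (b = 1*2 = 2)
Z = -15983 (Z = (2*5 + 1)*(-1453) = (10 + 1)*(-1453) = 11*(-1453) = -15983)
Z + 19551 = -15983 + 19551 = 3568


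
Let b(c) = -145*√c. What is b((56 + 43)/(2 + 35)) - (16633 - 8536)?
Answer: -8097 - 435*√407/37 ≈ -8334.2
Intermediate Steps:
b((56 + 43)/(2 + 35)) - (16633 - 8536) = -145*√(56 + 43)/√(2 + 35) - (16633 - 8536) = -145*3*√407/37 - 1*8097 = -145*3*√407/37 - 8097 = -435*√407/37 - 8097 = -8097 - 435*√407/37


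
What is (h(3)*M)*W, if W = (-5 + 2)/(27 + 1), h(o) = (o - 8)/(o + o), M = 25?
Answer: 125/56 ≈ 2.2321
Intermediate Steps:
h(o) = (-8 + o)/(2*o) (h(o) = (-8 + o)/((2*o)) = (-8 + o)*(1/(2*o)) = (-8 + o)/(2*o))
W = -3/28 ≈ -0.10714
(h(3)*M)*W = (((½)*(-8 + 3)/3)*25)*(-3/28) = (((½)*(⅓)*(-5))*25)*(-3/28) = -⅚*25*(-3/28) = -125/6*(-3/28) = 125/56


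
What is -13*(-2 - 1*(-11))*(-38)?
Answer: 4446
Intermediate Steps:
-13*(-2 - 1*(-11))*(-38) = -13*(-2 + 11)*(-38) = -13*9*(-38) = -117*(-38) = 4446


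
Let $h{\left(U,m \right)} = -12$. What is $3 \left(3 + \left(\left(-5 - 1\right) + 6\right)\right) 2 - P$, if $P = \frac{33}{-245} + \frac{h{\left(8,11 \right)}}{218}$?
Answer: $\frac{485757}{26705} \approx 18.19$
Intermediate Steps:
$P = - \frac{5067}{26705}$ ($P = \frac{33}{-245} - \frac{12}{218} = 33 \left(- \frac{1}{245}\right) - \frac{6}{109} = - \frac{33}{245} - \frac{6}{109} = - \frac{5067}{26705} \approx -0.18974$)
$3 \left(3 + \left(\left(-5 - 1\right) + 6\right)\right) 2 - P = 3 \left(3 + \left(\left(-5 - 1\right) + 6\right)\right) 2 - - \frac{5067}{26705} = 3 \left(3 + \left(-6 + 6\right)\right) 2 + \frac{5067}{26705} = 3 \left(3 + 0\right) 2 + \frac{5067}{26705} = 3 \cdot 3 \cdot 2 + \frac{5067}{26705} = 9 \cdot 2 + \frac{5067}{26705} = 18 + \frac{5067}{26705} = \frac{485757}{26705}$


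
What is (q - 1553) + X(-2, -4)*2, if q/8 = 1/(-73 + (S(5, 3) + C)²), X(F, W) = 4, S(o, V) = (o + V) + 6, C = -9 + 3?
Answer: -13913/9 ≈ -1545.9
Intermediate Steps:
C = -6
S(o, V) = 6 + V + o (S(o, V) = (V + o) + 6 = 6 + V + o)
q = -8/9 (q = 8/(-73 + ((6 + 3 + 5) - 6)²) = 8/(-73 + (14 - 6)²) = 8/(-73 + 8²) = 8/(-73 + 64) = 8/(-9) = 8*(-⅑) = -8/9 ≈ -0.88889)
(q - 1553) + X(-2, -4)*2 = (-8/9 - 1553) + 4*2 = -13985/9 + 8 = -13913/9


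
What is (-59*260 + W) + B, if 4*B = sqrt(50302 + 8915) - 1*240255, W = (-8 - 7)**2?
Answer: -300715/4 + sqrt(59217)/4 ≈ -75118.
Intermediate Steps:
W = 225 (W = (-15)**2 = 225)
B = -240255/4 + sqrt(59217)/4 (B = (sqrt(50302 + 8915) - 1*240255)/4 = (sqrt(59217) - 240255)/4 = (-240255 + sqrt(59217))/4 = -240255/4 + sqrt(59217)/4 ≈ -60003.)
(-59*260 + W) + B = (-59*260 + 225) + (-240255/4 + sqrt(59217)/4) = (-15340 + 225) + (-240255/4 + sqrt(59217)/4) = -15115 + (-240255/4 + sqrt(59217)/4) = -300715/4 + sqrt(59217)/4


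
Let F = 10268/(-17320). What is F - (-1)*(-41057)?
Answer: -177779377/4330 ≈ -41058.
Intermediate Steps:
F = -2567/4330 (F = 10268*(-1/17320) = -2567/4330 ≈ -0.59284)
F - (-1)*(-41057) = -2567/4330 - (-1)*(-41057) = -2567/4330 - 1*41057 = -2567/4330 - 41057 = -177779377/4330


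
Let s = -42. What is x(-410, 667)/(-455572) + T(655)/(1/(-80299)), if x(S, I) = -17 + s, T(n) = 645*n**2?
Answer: -10123005561191191441/455572 ≈ -2.2220e+13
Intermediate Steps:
x(S, I) = -59 (x(S, I) = -17 - 42 = -59)
x(-410, 667)/(-455572) + T(655)/(1/(-80299)) = -59/(-455572) + (645*655**2)/(1/(-80299)) = -59*(-1/455572) + (645*429025)/(-1/80299) = 59/455572 + 276721125*(-80299) = 59/455572 - 22220429616375 = -10123005561191191441/455572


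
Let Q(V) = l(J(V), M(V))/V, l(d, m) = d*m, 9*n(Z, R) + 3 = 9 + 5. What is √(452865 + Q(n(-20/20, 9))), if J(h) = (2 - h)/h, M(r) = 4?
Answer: √54796917/11 ≈ 672.95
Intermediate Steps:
n(Z, R) = 11/9 (n(Z, R) = -⅓ + (9 + 5)/9 = -⅓ + (⅑)*14 = -⅓ + 14/9 = 11/9)
J(h) = (2 - h)/h
Q(V) = 4*(2 - V)/V² (Q(V) = (((2 - V)/V)*4)/V = (4*(2 - V)/V)/V = 4*(2 - V)/V²)
√(452865 + Q(n(-20/20, 9))) = √(452865 + 4*(2 - 1*11/9)/(11/9)²) = √(452865 + 4*(81/121)*(2 - 11/9)) = √(452865 + 4*(81/121)*(7/9)) = √(452865 + 252/121) = √(54796917/121) = √54796917/11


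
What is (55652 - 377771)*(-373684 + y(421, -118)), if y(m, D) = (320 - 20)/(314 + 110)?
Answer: 12759271779051/106 ≈ 1.2037e+11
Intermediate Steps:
y(m, D) = 75/106 (y(m, D) = 300/424 = 300*(1/424) = 75/106)
(55652 - 377771)*(-373684 + y(421, -118)) = (55652 - 377771)*(-373684 + 75/106) = -322119*(-39610429/106) = 12759271779051/106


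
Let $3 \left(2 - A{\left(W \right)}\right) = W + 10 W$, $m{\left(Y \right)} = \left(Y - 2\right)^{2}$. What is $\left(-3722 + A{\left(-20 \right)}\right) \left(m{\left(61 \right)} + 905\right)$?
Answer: $-15994280$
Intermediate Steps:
$m{\left(Y \right)} = \left(-2 + Y\right)^{2}$
$A{\left(W \right)} = 2 - \frac{11 W}{3}$ ($A{\left(W \right)} = 2 - \frac{W + 10 W}{3} = 2 - \frac{11 W}{3}$)
$\left(-3722 + A{\left(-20 \right)}\right) \left(m{\left(61 \right)} + 905\right) = \left(-3722 + \left(2 - - \frac{220}{3}\right)\right) \left(\left(-2 + 61\right)^{2} + 905\right) = \left(-3722 + \left(2 + \frac{220}{3}\right)\right) \left(59^{2} + 905\right) = \left(-3722 + \frac{226}{3}\right) \left(3481 + 905\right) = \left(- \frac{10940}{3}\right) 4386 = -15994280$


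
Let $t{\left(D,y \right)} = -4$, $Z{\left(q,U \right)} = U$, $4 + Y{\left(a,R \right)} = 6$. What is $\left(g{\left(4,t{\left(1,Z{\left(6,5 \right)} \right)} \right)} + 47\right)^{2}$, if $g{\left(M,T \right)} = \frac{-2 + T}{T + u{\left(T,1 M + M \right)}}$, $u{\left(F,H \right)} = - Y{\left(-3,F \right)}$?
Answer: $2304$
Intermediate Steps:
$Y{\left(a,R \right)} = 2$ ($Y{\left(a,R \right)} = -4 + 6 = 2$)
$u{\left(F,H \right)} = -2$ ($u{\left(F,H \right)} = \left(-1\right) 2 = -2$)
$g{\left(M,T \right)} = 1$ ($g{\left(M,T \right)} = \frac{-2 + T}{T - 2} = \frac{-2 + T}{-2 + T} = 1$)
$\left(g{\left(4,t{\left(1,Z{\left(6,5 \right)} \right)} \right)} + 47\right)^{2} = \left(1 + 47\right)^{2} = 48^{2} = 2304$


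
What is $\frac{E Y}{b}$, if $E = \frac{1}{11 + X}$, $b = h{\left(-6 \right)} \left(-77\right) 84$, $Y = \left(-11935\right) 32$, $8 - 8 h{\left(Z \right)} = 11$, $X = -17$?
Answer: $\frac{4960}{189} \approx 26.243$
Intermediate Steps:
$h{\left(Z \right)} = - \frac{3}{8}$ ($h{\left(Z \right)} = 1 - \frac{11}{8} = - \frac{3}{8}$)
$Y = -381920$
$b = \frac{4851}{2}$ ($b = \left(- \frac{3}{8}\right) \left(-77\right) 84 = \frac{231}{8} \cdot 84 = \frac{4851}{2} \approx 2425.5$)
$E = - \frac{1}{6}$ ($E = \frac{1}{11 - 17} = \frac{1}{-6} = - \frac{1}{6} \approx -0.16667$)
$\frac{E Y}{b} = \frac{\left(- \frac{1}{6}\right) \left(-381920\right)}{\frac{4851}{2}} = \frac{190960}{3} \cdot \frac{2}{4851} = \frac{4960}{189}$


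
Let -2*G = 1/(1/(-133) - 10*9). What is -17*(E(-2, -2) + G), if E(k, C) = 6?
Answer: -2444345/23942 ≈ -102.09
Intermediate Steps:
G = 133/23942 (G = -1/(2*(1/(-133) - 10*9)) = -1/(2*(-1/133 - 90)) = -1/(2*(-11971/133)) = -1/2*(-133/11971) = 133/23942 ≈ 0.0055551)
-17*(E(-2, -2) + G) = -17*(6 + 133/23942) = -17*143785/23942 = -2444345/23942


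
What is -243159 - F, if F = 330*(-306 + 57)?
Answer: -160989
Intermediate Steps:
F = -82170 (F = 330*(-249) = -82170)
-243159 - F = -243159 - 1*(-82170) = -243159 + 82170 = -160989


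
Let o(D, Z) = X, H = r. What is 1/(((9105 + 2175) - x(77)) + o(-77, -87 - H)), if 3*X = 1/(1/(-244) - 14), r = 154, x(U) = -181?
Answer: 10251/117486467 ≈ 8.7253e-5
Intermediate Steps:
H = 154
X = -244/10251 (X = 1/(3*(1/(-244) - 14)) = 1/(3*(-1/244 - 14)) = 1/(3*(-3417/244)) = (1/3)*(-244/3417) = -244/10251 ≈ -0.023803)
o(D, Z) = -244/10251
1/(((9105 + 2175) - x(77)) + o(-77, -87 - H)) = 1/(((9105 + 2175) - 1*(-181)) - 244/10251) = 1/((11280 + 181) - 244/10251) = 1/(11461 - 244/10251) = 1/(117486467/10251) = 10251/117486467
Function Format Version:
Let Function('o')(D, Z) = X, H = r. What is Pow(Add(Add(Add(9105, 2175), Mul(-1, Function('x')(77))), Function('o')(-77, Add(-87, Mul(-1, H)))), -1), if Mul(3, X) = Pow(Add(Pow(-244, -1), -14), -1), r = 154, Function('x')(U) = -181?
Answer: Rational(10251, 117486467) ≈ 8.7253e-5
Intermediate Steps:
H = 154
X = Rational(-244, 10251) (X = Mul(Rational(1, 3), Pow(Add(Pow(-244, -1), -14), -1)) = Mul(Rational(1, 3), Pow(Add(Rational(-1, 244), -14), -1)) = Mul(Rational(1, 3), Pow(Rational(-3417, 244), -1)) = Mul(Rational(1, 3), Rational(-244, 3417)) = Rational(-244, 10251) ≈ -0.023803)
Function('o')(D, Z) = Rational(-244, 10251)
Pow(Add(Add(Add(9105, 2175), Mul(-1, Function('x')(77))), Function('o')(-77, Add(-87, Mul(-1, H)))), -1) = Pow(Add(Add(Add(9105, 2175), Mul(-1, -181)), Rational(-244, 10251)), -1) = Pow(Add(Add(11280, 181), Rational(-244, 10251)), -1) = Pow(Add(11461, Rational(-244, 10251)), -1) = Pow(Rational(117486467, 10251), -1) = Rational(10251, 117486467)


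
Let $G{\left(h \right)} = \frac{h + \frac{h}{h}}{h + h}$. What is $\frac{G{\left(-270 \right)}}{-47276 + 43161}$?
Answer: $- \frac{269}{2222100} \approx -0.00012106$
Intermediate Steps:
$G{\left(h \right)} = \frac{1 + h}{2 h}$ ($G{\left(h \right)} = \frac{h + 1}{2 h} = \left(1 + h\right) \frac{1}{2 h} = \frac{1 + h}{2 h}$)
$\frac{G{\left(-270 \right)}}{-47276 + 43161} = \frac{\frac{1}{2} \frac{1}{-270} \left(1 - 270\right)}{-47276 + 43161} = \frac{\frac{1}{2} \left(- \frac{1}{270}\right) \left(-269\right)}{-4115} = \frac{269}{540} \left(- \frac{1}{4115}\right) = - \frac{269}{2222100}$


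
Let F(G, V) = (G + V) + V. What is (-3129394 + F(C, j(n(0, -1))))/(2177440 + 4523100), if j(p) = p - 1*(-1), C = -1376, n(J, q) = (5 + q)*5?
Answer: -782682/1675135 ≈ -0.46724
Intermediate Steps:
n(J, q) = 25 + 5*q
j(p) = 1 + p (j(p) = p + 1 = 1 + p)
F(G, V) = G + 2*V
(-3129394 + F(C, j(n(0, -1))))/(2177440 + 4523100) = (-3129394 + (-1376 + 2*(1 + (25 + 5*(-1)))))/(2177440 + 4523100) = (-3129394 + (-1376 + 2*(1 + (25 - 5))))/6700540 = (-3129394 + (-1376 + 2*(1 + 20)))*(1/6700540) = (-3129394 + (-1376 + 2*21))*(1/6700540) = (-3129394 + (-1376 + 42))*(1/6700540) = (-3129394 - 1334)*(1/6700540) = -3130728*1/6700540 = -782682/1675135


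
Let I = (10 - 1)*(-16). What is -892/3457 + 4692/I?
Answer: -1362391/41484 ≈ -32.841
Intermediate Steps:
I = -144 (I = 9*(-16) = -144)
-892/3457 + 4692/I = -892/3457 + 4692/(-144) = -892*1/3457 + 4692*(-1/144) = -892/3457 - 391/12 = -1362391/41484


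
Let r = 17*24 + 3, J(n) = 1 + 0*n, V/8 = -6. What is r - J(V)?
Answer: 410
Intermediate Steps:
V = -48 (V = 8*(-6) = -48)
J(n) = 1 (J(n) = 1 + 0 = 1)
r = 411 (r = 408 + 3 = 411)
r - J(V) = 411 - 1*1 = 411 - 1 = 410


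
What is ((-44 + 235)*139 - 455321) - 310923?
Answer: -739695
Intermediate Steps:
((-44 + 235)*139 - 455321) - 310923 = (191*139 - 455321) - 310923 = (26549 - 455321) - 310923 = -428772 - 310923 = -739695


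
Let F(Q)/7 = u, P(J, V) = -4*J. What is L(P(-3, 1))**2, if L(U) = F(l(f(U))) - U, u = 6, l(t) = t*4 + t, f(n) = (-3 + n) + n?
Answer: 900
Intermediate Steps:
f(n) = -3 + 2*n
l(t) = 5*t (l(t) = 4*t + t = 5*t)
F(Q) = 42 (F(Q) = 7*6 = 42)
L(U) = 42 - U
L(P(-3, 1))**2 = (42 - (-4)*(-3))**2 = (42 - 1*12)**2 = (42 - 12)**2 = 30**2 = 900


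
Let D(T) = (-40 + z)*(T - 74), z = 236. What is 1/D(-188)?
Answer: -1/51352 ≈ -1.9473e-5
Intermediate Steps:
D(T) = -14504 + 196*T (D(T) = (-40 + 236)*(T - 74) = 196*(-74 + T) = -14504 + 196*T)
1/D(-188) = 1/(-14504 + 196*(-188)) = 1/(-14504 - 36848) = 1/(-51352) = -1/51352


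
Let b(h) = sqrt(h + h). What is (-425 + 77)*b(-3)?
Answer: -348*I*sqrt(6) ≈ -852.42*I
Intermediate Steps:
b(h) = sqrt(2)*sqrt(h) (b(h) = sqrt(2*h) = sqrt(2)*sqrt(h))
(-425 + 77)*b(-3) = (-425 + 77)*(sqrt(2)*sqrt(-3)) = -348*sqrt(2)*I*sqrt(3) = -348*I*sqrt(6)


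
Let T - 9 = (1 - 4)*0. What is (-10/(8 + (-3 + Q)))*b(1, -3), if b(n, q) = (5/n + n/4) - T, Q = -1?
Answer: 75/8 ≈ 9.3750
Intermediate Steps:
T = 9 (T = 9 + (1 - 4)*0 = 9 - 3*0 = 9 + 0 = 9)
b(n, q) = -9 + 5/n + n/4 (b(n, q) = (5/n + n/4) - 1*9 = (5/n + n*(1/4)) - 9 = (5/n + n/4) - 9 = -9 + 5/n + n/4)
(-10/(8 + (-3 + Q)))*b(1, -3) = (-10/(8 + (-3 - 1)))*(-9 + 5/1 + (1/4)*1) = (-10/(8 - 4))*(-9 + 5*1 + 1/4) = (-10/4)*(-9 + 5 + 1/4) = ((1/4)*(-10))*(-15/4) = -5/2*(-15/4) = 75/8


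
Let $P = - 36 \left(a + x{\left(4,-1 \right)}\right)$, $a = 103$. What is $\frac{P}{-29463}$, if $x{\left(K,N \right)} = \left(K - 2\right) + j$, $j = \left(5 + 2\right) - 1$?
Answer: $\frac{1332}{9821} \approx 0.13563$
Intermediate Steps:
$j = 6$ ($j = 7 - 1 = 6$)
$x{\left(K,N \right)} = 4 + K$ ($x{\left(K,N \right)} = \left(K - 2\right) + 6 = \left(-2 + K\right) + 6 = 4 + K$)
$P = -3996$ ($P = - 36 \left(103 + \left(4 + 4\right)\right) = - 36 \left(103 + 8\right) = \left(-36\right) 111 = -3996$)
$\frac{P}{-29463} = - \frac{3996}{-29463} = \left(-3996\right) \left(- \frac{1}{29463}\right) = \frac{1332}{9821}$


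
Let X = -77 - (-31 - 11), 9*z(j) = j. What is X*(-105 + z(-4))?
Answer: 33215/9 ≈ 3690.6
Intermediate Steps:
z(j) = j/9
X = -35 (X = -77 - 1*(-42) = -77 + 42 = -35)
X*(-105 + z(-4)) = -35*(-105 + (⅑)*(-4)) = -35*(-105 - 4/9) = -35*(-949/9) = 33215/9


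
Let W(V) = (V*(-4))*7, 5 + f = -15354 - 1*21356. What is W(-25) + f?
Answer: -36015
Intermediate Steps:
f = -36715 (f = -5 + (-15354 - 1*21356) = -5 + (-15354 - 21356) = -5 - 36710 = -36715)
W(V) = -28*V (W(V) = -4*V*7 = -28*V)
W(-25) + f = -28*(-25) - 36715 = 700 - 36715 = -36015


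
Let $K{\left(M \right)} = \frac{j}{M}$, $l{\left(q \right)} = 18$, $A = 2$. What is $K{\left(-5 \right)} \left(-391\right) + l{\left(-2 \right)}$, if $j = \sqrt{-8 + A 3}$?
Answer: $18 + \frac{391 i \sqrt{2}}{5} \approx 18.0 + 110.59 i$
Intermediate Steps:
$j = i \sqrt{2}$ ($j = \sqrt{-8 + 2 \cdot 3} = \sqrt{-8 + 6} = \sqrt{-2} = i \sqrt{2} \approx 1.4142 i$)
$K{\left(M \right)} = \frac{i \sqrt{2}}{M}$
$K{\left(-5 \right)} \left(-391\right) + l{\left(-2 \right)} = \frac{i \sqrt{2}}{-5} \left(-391\right) + 18 = i \sqrt{2} \left(- \frac{1}{5}\right) \left(-391\right) + 18 = - \frac{i \sqrt{2}}{5} \left(-391\right) + 18 = \frac{391 i \sqrt{2}}{5} + 18 = 18 + \frac{391 i \sqrt{2}}{5}$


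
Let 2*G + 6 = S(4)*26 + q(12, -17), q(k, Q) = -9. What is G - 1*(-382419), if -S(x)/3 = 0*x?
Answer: 764823/2 ≈ 3.8241e+5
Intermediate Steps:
S(x) = 0 (S(x) = -0*x = -3*0 = 0)
G = -15/2 (G = -3 + (0*26 - 9)/2 = -3 + (0 - 9)/2 = -3 + (½)*(-9) = -3 - 9/2 = -15/2 ≈ -7.5000)
G - 1*(-382419) = -15/2 - 1*(-382419) = -15/2 + 382419 = 764823/2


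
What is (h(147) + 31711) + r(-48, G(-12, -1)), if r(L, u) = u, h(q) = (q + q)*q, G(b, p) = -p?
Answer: 74930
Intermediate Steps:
h(q) = 2*q² (h(q) = (2*q)*q = 2*q²)
(h(147) + 31711) + r(-48, G(-12, -1)) = (2*147² + 31711) - 1*(-1) = (2*21609 + 31711) + 1 = (43218 + 31711) + 1 = 74929 + 1 = 74930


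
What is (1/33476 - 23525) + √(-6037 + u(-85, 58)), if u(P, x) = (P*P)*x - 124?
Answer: -787522899/33476 + √412889 ≈ -22882.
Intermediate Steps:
u(P, x) = -124 + x*P² (u(P, x) = P²*x - 124 = x*P² - 124 = -124 + x*P²)
(1/33476 - 23525) + √(-6037 + u(-85, 58)) = (1/33476 - 23525) + √(-6037 + (-124 + 58*(-85)²)) = (1/33476 - 23525) + √(-6037 + (-124 + 58*7225)) = -787522899/33476 + √(-6037 + (-124 + 419050)) = -787522899/33476 + √(-6037 + 418926) = -787522899/33476 + √412889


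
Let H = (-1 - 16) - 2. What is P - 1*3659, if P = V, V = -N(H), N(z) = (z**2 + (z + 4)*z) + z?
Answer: -4286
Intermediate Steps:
H = -19 (H = -17 - 2 = -19)
N(z) = z + z**2 + z*(4 + z) (N(z) = (z**2 + (4 + z)*z) + z = (z**2 + z*(4 + z)) + z = z + z**2 + z*(4 + z))
V = -627 (V = -(-19)*(5 + 2*(-19)) = -(-19)*(5 - 38) = -(-19)*(-33) = -1*627 = -627)
P = -627
P - 1*3659 = -627 - 1*3659 = -627 - 3659 = -4286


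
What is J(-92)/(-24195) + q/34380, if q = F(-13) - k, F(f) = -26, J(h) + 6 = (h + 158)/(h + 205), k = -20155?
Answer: 734059081/1253281644 ≈ 0.58571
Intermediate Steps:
J(h) = -6 + (158 + h)/(205 + h) (J(h) = -6 + (h + 158)/(h + 205) = -6 + (158 + h)/(205 + h))
q = 20129 (q = -26 - 1*(-20155) = -26 + 20155 = 20129)
J(-92)/(-24195) + q/34380 = ((-1072 - 5*(-92))/(205 - 92))/(-24195) + 20129/34380 = ((-1072 + 460)/113)*(-1/24195) + 20129*(1/34380) = ((1/113)*(-612))*(-1/24195) + 20129/34380 = -612/113*(-1/24195) + 20129/34380 = 204/911345 + 20129/34380 = 734059081/1253281644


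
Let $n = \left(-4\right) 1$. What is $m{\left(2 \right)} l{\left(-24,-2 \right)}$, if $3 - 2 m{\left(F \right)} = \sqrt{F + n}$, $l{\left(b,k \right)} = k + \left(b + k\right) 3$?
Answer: $-120 + 40 i \sqrt{2} \approx -120.0 + 56.569 i$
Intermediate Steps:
$n = -4$
$l{\left(b,k \right)} = 3 b + 4 k$ ($l{\left(b,k \right)} = k + \left(3 b + 3 k\right) = 3 b + 4 k$)
$m{\left(F \right)} = \frac{3}{2} - \frac{\sqrt{-4 + F}}{2}$ ($m{\left(F \right)} = \frac{3}{2} - \frac{\sqrt{F - 4}}{2} = \frac{3}{2} - \frac{\sqrt{-4 + F}}{2}$)
$m{\left(2 \right)} l{\left(-24,-2 \right)} = \left(\frac{3}{2} - \frac{\sqrt{-4 + 2}}{2}\right) \left(3 \left(-24\right) + 4 \left(-2\right)\right) = \left(\frac{3}{2} - \frac{\sqrt{-2}}{2}\right) \left(-72 - 8\right) = \left(\frac{3}{2} - \frac{i \sqrt{2}}{2}\right) \left(-80\right) = -120 + 40 i \sqrt{2}$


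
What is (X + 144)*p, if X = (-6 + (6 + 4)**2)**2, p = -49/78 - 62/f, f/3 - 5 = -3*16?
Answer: -740850/559 ≈ -1325.3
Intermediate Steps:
f = -129 (f = 15 + 3*(-3*16) = 15 + 3*(-48) = 15 - 144 = -129)
p = -165/1118 (p = -49/78 - 62/(-129) = -49*1/78 - 62*(-1/129) = -49/78 + 62/129 = -165/1118 ≈ -0.14758)
X = 8836 (X = (-6 + 10**2)**2 = (-6 + 100)**2 = 94**2 = 8836)
(X + 144)*p = (8836 + 144)*(-165/1118) = 8980*(-165/1118) = -740850/559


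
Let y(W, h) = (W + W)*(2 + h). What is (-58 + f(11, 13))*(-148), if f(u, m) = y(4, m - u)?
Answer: 3848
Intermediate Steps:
y(W, h) = 2*W*(2 + h) (y(W, h) = (2*W)*(2 + h) = 2*W*(2 + h))
f(u, m) = 16 - 8*u + 8*m (f(u, m) = 2*4*(2 + (m - u)) = 2*4*(2 + m - u) = 16 - 8*u + 8*m)
(-58 + f(11, 13))*(-148) = (-58 + (16 - 8*11 + 8*13))*(-148) = (-58 + (16 - 88 + 104))*(-148) = (-58 + 32)*(-148) = -26*(-148) = 3848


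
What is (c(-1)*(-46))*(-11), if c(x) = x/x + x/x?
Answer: 1012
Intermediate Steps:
c(x) = 2 (c(x) = 1 + 1 = 2)
(c(-1)*(-46))*(-11) = (2*(-46))*(-11) = -92*(-11) = 1012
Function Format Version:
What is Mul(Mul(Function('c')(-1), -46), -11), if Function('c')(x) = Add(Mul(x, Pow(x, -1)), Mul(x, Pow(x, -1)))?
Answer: 1012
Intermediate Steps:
Function('c')(x) = 2 (Function('c')(x) = Add(1, 1) = 2)
Mul(Mul(Function('c')(-1), -46), -11) = Mul(Mul(2, -46), -11) = Mul(-92, -11) = 1012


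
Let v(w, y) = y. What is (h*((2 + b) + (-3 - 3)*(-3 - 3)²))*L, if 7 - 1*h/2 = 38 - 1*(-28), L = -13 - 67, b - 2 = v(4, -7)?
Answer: -2067360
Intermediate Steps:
b = -5 (b = 2 - 7 = -5)
L = -80
h = -118 (h = 14 - 2*(38 - 1*(-28)) = 14 - 2*(38 + 28) = 14 - 2*66 = 14 - 132 = -118)
(h*((2 + b) + (-3 - 3)*(-3 - 3)²))*L = -118*((2 - 5) + (-3 - 3)*(-3 - 3)²)*(-80) = -118*(-3 - 6*(-6)²)*(-80) = -118*(-3 - 6*36)*(-80) = -118*(-3 - 216)*(-80) = -118*(-219)*(-80) = 25842*(-80) = -2067360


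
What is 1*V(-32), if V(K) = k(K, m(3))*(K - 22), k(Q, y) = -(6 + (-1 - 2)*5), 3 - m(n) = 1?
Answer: -486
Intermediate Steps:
m(n) = 2 (m(n) = 3 - 1*1 = 3 - 1 = 2)
k(Q, y) = 9 (k(Q, y) = -(6 - 3*5) = -(6 - 15) = -1*(-9) = 9)
V(K) = -198 + 9*K (V(K) = 9*(K - 22) = 9*(-22 + K) = -198 + 9*K)
1*V(-32) = 1*(-198 + 9*(-32)) = 1*(-198 - 288) = 1*(-486) = -486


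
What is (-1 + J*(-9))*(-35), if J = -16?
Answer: -5005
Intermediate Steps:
(-1 + J*(-9))*(-35) = (-1 - 16*(-9))*(-35) = (-1 + 144)*(-35) = 143*(-35) = -5005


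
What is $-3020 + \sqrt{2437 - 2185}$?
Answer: $-3020 + 6 \sqrt{7} \approx -3004.1$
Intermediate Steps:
$-3020 + \sqrt{2437 - 2185} = -3020 + \sqrt{252} = -3020 + 6 \sqrt{7}$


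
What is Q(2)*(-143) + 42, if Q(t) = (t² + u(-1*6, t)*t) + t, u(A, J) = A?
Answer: 900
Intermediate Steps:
Q(t) = t² - 5*t (Q(t) = (t² + (-1*6)*t) + t = (t² - 6*t) + t = t² - 5*t)
Q(2)*(-143) + 42 = (2*(-5 + 2))*(-143) + 42 = (2*(-3))*(-143) + 42 = -6*(-143) + 42 = 858 + 42 = 900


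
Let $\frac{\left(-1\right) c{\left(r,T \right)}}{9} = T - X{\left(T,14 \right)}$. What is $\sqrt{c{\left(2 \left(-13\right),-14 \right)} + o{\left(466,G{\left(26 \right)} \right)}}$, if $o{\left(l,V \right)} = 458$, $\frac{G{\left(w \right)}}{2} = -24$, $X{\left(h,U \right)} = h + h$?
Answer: $2 \sqrt{83} \approx 18.221$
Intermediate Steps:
$X{\left(h,U \right)} = 2 h$
$G{\left(w \right)} = -48$ ($G{\left(w \right)} = 2 \left(-24\right) = -48$)
$c{\left(r,T \right)} = 9 T$ ($c{\left(r,T \right)} = - 9 \left(T - 2 T\right) = - 9 \left(- T\right) = 9 T$)
$\sqrt{c{\left(2 \left(-13\right),-14 \right)} + o{\left(466,G{\left(26 \right)} \right)}} = \sqrt{9 \left(-14\right) + 458} = \sqrt{-126 + 458} = \sqrt{332} = 2 \sqrt{83}$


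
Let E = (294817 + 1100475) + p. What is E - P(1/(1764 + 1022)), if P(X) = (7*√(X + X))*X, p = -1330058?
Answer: 65234 - √1393/554414 ≈ 65234.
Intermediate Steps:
P(X) = 7*√2*X^(3/2) (P(X) = (7*√(2*X))*X = (7*(√2*√X))*X = (7*√2*√X)*X = 7*√2*X^(3/2))
E = 65234 (E = (294817 + 1100475) - 1330058 = 1395292 - 1330058 = 65234)
E - P(1/(1764 + 1022)) = 65234 - 7*√2*(1/(1764 + 1022))^(3/2) = 65234 - 7*√2*(1/2786)^(3/2) = 65234 - 7*√2*√2786/7761796 = 65234 - √1393/554414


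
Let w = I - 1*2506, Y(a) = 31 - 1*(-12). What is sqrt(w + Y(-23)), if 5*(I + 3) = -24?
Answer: I*sqrt(61770)/5 ≈ 49.707*I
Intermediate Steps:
I = -39/5 (I = -3 + (1/5)*(-24) = -3 - 24/5 = -39/5 ≈ -7.8000)
Y(a) = 43 (Y(a) = 31 + 12 = 43)
w = -12569/5 (w = -39/5 - 1*2506 = -39/5 - 2506 = -12569/5 ≈ -2513.8)
sqrt(w + Y(-23)) = sqrt(-12569/5 + 43) = sqrt(-12354/5) = I*sqrt(61770)/5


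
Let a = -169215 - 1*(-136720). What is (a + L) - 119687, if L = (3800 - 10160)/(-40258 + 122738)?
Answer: -313799443/2062 ≈ -1.5218e+5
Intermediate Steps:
a = -32495 (a = -169215 + 136720 = -32495)
L = -159/2062 (L = -6360/82480 = -6360*1/82480 = -159/2062 ≈ -0.077110)
(a + L) - 119687 = (-32495 - 159/2062) - 119687 = -67004849/2062 - 119687 = -313799443/2062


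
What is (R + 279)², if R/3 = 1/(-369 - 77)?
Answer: 15483073761/198916 ≈ 77837.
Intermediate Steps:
R = -3/446 (R = 3/(-369 - 77) = 3/(-446) = 3*(-1/446) = -3/446 ≈ -0.0067265)
(R + 279)² = (-3/446 + 279)² = (124431/446)² = 15483073761/198916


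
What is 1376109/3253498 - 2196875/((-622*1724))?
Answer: 4311584315251/1744408501672 ≈ 2.4717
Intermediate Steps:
1376109/3253498 - 2196875/((-622*1724)) = 1376109*(1/3253498) - 2196875/(-1072328) = 1376109/3253498 - 2196875*(-1/1072328) = 1376109/3253498 + 2196875/1072328 = 4311584315251/1744408501672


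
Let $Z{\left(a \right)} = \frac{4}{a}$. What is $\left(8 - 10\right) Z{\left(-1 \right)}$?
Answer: $8$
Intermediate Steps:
$\left(8 - 10\right) Z{\left(-1 \right)} = \left(8 - 10\right) \frac{4}{-1} = - 2 \cdot 4 \left(-1\right) = \left(-2\right) \left(-4\right) = 8$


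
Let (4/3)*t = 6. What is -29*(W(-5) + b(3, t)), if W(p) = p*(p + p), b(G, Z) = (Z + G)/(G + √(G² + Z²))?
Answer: -12760/9 - 145*√13/9 ≈ -1475.9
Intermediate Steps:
t = 9/2 (t = (¾)*6 = 9/2 ≈ 4.5000)
b(G, Z) = (G + Z)/(G + √(G² + Z²))
W(p) = 2*p² (W(p) = p*(2*p) = 2*p²)
-29*(W(-5) + b(3, t)) = -29*(2*(-5)² + (3 + 9/2)/(3 + √(3² + (9/2)²))) = -29*(2*25 + (15/2)/(3 + √(9 + 81/4))) = -29*(50 + (15/2)/(3 + √(117/4))) = -29*(50 + (15/2)/(3 + 3*√13/2)) = -29*(50 + 15/(2*(3 + 3*√13/2))) = -1450 - 435/(2*(3 + 3*√13/2))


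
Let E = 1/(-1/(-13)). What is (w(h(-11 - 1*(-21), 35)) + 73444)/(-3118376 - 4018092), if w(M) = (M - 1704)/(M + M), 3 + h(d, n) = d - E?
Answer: -147173/14272936 ≈ -0.010311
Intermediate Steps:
E = 13 (E = 1/(-1*(-1/13)) = 1/(1/13) = 13)
h(d, n) = -16 + d (h(d, n) = -3 + (d - 1*13) = -3 + (d - 13) = -3 + (-13 + d) = -16 + d)
w(M) = (-1704 + M)/(2*M) (w(M) = (-1704 + M)/((2*M)) = (-1704 + M)*(1/(2*M)) = (-1704 + M)/(2*M))
(w(h(-11 - 1*(-21), 35)) + 73444)/(-3118376 - 4018092) = ((-1704 + (-16 + (-11 - 1*(-21))))/(2*(-16 + (-11 - 1*(-21)))) + 73444)/(-3118376 - 4018092) = ((-1704 + (-16 + (-11 + 21)))/(2*(-16 + (-11 + 21))) + 73444)/(-7136468) = ((-1704 + (-16 + 10))/(2*(-16 + 10)) + 73444)*(-1/7136468) = ((½)*(-1704 - 6)/(-6) + 73444)*(-1/7136468) = ((½)*(-⅙)*(-1710) + 73444)*(-1/7136468) = (285/2 + 73444)*(-1/7136468) = (147173/2)*(-1/7136468) = -147173/14272936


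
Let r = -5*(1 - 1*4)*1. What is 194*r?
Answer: 2910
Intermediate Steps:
r = 15 (r = -5*(1 - 4)*1 = -5*(-3)*1 = 15*1 = 15)
194*r = 194*15 = 2910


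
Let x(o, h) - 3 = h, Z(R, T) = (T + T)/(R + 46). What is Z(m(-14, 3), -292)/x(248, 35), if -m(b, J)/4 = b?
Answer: -146/969 ≈ -0.15067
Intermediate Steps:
m(b, J) = -4*b
Z(R, T) = 2*T/(46 + R) (Z(R, T) = (2*T)/(46 + R) = 2*T/(46 + R))
x(o, h) = 3 + h
Z(m(-14, 3), -292)/x(248, 35) = (2*(-292)/(46 - 4*(-14)))/(3 + 35) = (2*(-292)/(46 + 56))/38 = (2*(-292)/102)*(1/38) = (2*(-292)*(1/102))*(1/38) = -292/51*1/38 = -146/969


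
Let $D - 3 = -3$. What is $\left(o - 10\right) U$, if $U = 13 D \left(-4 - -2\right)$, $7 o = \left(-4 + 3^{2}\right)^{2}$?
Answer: $0$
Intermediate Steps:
$D = 0$ ($D = 3 - 3 = 0$)
$o = \frac{25}{7}$ ($o = \frac{\left(-4 + 3^{2}\right)^{2}}{7} = \frac{\left(-4 + 9\right)^{2}}{7} = \frac{5^{2}}{7} = \frac{1}{7} \cdot 25 = \frac{25}{7} \approx 3.5714$)
$U = 0$ ($U = 13 \cdot 0 \left(-4 - -2\right) = 13 \cdot 0 \left(-4 + 2\right) = 13 \cdot 0 \left(-2\right) = 13 \cdot 0 = 0$)
$\left(o - 10\right) U = \left(\frac{25}{7} - 10\right) 0 = \left(- \frac{45}{7}\right) 0 = 0$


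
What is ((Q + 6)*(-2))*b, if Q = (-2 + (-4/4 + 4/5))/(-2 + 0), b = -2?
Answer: 142/5 ≈ 28.400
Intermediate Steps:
Q = 11/10 (Q = (-2 + (-4*¼ + 4*(⅕)))/(-2) = (-2 + (-1 + ⅘))*(-½) = (-2 - ⅕)*(-½) = -11/5*(-½) = 11/10 ≈ 1.1000)
((Q + 6)*(-2))*b = ((11/10 + 6)*(-2))*(-2) = ((71/10)*(-2))*(-2) = -71/5*(-2) = 142/5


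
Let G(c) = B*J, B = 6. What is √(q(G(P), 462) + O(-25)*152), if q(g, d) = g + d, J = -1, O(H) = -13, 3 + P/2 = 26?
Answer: 4*I*√95 ≈ 38.987*I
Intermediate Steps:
P = 46 (P = -6 + 2*26 = -6 + 52 = 46)
G(c) = -6 (G(c) = 6*(-1) = -6)
q(g, d) = d + g
√(q(G(P), 462) + O(-25)*152) = √((462 - 6) - 13*152) = √(456 - 1976) = √(-1520) = 4*I*√95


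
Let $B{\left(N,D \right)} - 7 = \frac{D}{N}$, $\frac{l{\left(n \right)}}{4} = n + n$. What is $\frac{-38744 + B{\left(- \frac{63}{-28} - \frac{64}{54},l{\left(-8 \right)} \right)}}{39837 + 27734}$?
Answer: $- \frac{637381}{1110095} \approx -0.57417$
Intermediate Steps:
$l{\left(n \right)} = 8 n$ ($l{\left(n \right)} = 4 \left(n + n\right) = 4 \cdot 2 n = 8 n$)
$B{\left(N,D \right)} = 7 + \frac{D}{N}$
$\frac{-38744 + B{\left(- \frac{63}{-28} - \frac{64}{54},l{\left(-8 \right)} \right)}}{39837 + 27734} = \frac{-38744 + \left(7 + \frac{8 \left(-8\right)}{- \frac{63}{-28} - \frac{64}{54}}\right)}{39837 + 27734} = \frac{-38744 + \left(7 - \frac{64}{\left(-63\right) \left(- \frac{1}{28}\right) - \frac{32}{27}}\right)}{67571} = \left(-38744 + \left(7 - \frac{64}{\frac{9}{4} - \frac{32}{27}}\right)\right) \frac{1}{67571} = \left(-38744 + \left(7 - \frac{64}{\frac{115}{108}}\right)\right) \frac{1}{67571} = \left(-38744 + \left(7 - \frac{6912}{115}\right)\right) \frac{1}{67571} = \left(-38744 - \frac{6107}{115}\right) \frac{1}{67571} = \left(- \frac{4461667}{115}\right) \frac{1}{67571} = - \frac{637381}{1110095}$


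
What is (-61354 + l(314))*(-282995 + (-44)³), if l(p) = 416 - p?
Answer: 22551700108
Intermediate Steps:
(-61354 + l(314))*(-282995 + (-44)³) = (-61354 + (416 - 1*314))*(-282995 + (-44)³) = (-61354 + (416 - 314))*(-282995 - 85184) = (-61354 + 102)*(-368179) = -61252*(-368179) = 22551700108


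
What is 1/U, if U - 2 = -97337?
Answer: -1/97335 ≈ -1.0274e-5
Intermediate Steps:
U = -97335 (U = 2 - 97337 = -97335)
1/U = 1/(-97335) = -1/97335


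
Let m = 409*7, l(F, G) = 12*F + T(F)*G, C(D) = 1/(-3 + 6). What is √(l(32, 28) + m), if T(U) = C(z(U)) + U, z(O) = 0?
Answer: √37371/3 ≈ 64.439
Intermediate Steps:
C(D) = ⅓ (C(D) = 1/3 = ⅓)
T(U) = ⅓ + U
l(F, G) = 12*F + G*(⅓ + F) (l(F, G) = 12*F + (⅓ + F)*G = 12*F + G*(⅓ + F))
m = 2863
√(l(32, 28) + m) = √((12*32 + (⅓)*28 + 32*28) + 2863) = √((384 + 28/3 + 896) + 2863) = √(3868/3 + 2863) = √(12457/3) = √37371/3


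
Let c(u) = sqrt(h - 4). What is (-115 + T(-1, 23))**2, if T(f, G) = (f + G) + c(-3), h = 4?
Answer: 8649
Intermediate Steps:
c(u) = 0 (c(u) = sqrt(4 - 4) = sqrt(0) = 0)
T(f, G) = G + f (T(f, G) = (f + G) + 0 = (G + f) + 0 = G + f)
(-115 + T(-1, 23))**2 = (-115 + (23 - 1))**2 = (-115 + 22)**2 = (-93)**2 = 8649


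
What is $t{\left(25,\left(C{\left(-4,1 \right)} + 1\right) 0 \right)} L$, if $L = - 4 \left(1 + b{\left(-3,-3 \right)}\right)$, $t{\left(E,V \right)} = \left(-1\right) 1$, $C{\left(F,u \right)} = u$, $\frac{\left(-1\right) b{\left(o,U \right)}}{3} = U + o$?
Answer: $76$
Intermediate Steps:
$b{\left(o,U \right)} = - 3 U - 3 o$ ($b{\left(o,U \right)} = - 3 \left(U + o\right) = - 3 U - 3 o$)
$t{\left(E,V \right)} = -1$
$L = -76$ ($L = - 4 \left(1 - -18\right) = - 4 \left(1 + \left(9 + 9\right)\right) = - 4 \left(1 + 18\right) = \left(-4\right) 19 = -76$)
$t{\left(25,\left(C{\left(-4,1 \right)} + 1\right) 0 \right)} L = \left(-1\right) \left(-76\right) = 76$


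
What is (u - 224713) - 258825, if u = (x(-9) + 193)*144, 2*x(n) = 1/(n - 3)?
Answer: -455752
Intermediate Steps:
x(n) = 1/(2*(-3 + n)) (x(n) = 1/(2*(n - 3)) = 1/(2*(-3 + n)))
u = 27786 (u = (1/(2*(-3 - 9)) + 193)*144 = ((½)/(-12) + 193)*144 = ((½)*(-1/12) + 193)*144 = (-1/24 + 193)*144 = (4631/24)*144 = 27786)
(u - 224713) - 258825 = (27786 - 224713) - 258825 = -196927 - 258825 = -455752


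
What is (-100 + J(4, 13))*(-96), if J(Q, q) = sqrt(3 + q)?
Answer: 9216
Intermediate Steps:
(-100 + J(4, 13))*(-96) = (-100 + sqrt(3 + 13))*(-96) = (-100 + sqrt(16))*(-96) = (-100 + 4)*(-96) = -96*(-96) = 9216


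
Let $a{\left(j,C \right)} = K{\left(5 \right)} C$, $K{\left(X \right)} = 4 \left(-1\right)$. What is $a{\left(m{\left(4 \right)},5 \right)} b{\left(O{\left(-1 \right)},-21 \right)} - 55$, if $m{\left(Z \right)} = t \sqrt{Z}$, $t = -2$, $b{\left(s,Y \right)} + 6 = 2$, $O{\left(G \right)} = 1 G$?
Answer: $25$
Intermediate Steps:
$O{\left(G \right)} = G$
$b{\left(s,Y \right)} = -4$ ($b{\left(s,Y \right)} = -6 + 2 = -4$)
$K{\left(X \right)} = -4$
$m{\left(Z \right)} = - 2 \sqrt{Z}$
$a{\left(j,C \right)} = - 4 C$
$a{\left(m{\left(4 \right)},5 \right)} b{\left(O{\left(-1 \right)},-21 \right)} - 55 = \left(-4\right) 5 \left(-4\right) - 55 = \left(-20\right) \left(-4\right) - 55 = 80 - 55 = 25$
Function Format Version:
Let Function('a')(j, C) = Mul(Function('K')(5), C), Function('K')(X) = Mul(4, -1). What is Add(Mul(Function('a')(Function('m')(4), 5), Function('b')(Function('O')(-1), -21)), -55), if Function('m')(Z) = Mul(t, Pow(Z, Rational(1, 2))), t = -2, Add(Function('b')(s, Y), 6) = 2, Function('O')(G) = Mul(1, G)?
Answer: 25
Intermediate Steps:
Function('O')(G) = G
Function('b')(s, Y) = -4 (Function('b')(s, Y) = Add(-6, 2) = -4)
Function('K')(X) = -4
Function('m')(Z) = Mul(-2, Pow(Z, Rational(1, 2)))
Function('a')(j, C) = Mul(-4, C)
Add(Mul(Function('a')(Function('m')(4), 5), Function('b')(Function('O')(-1), -21)), -55) = Add(Mul(Mul(-4, 5), -4), -55) = Add(Mul(-20, -4), -55) = Add(80, -55) = 25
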